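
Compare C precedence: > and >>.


'>>' is shift (level 8); '>' is relational (level 7)
Higher level binds tighter
'>>' has higher precedence than '>'


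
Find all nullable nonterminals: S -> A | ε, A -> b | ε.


A nonterminal is nullable iff some alternative derives ε (directly, or every symbol in it is nullable)
Nullable: {A, S}


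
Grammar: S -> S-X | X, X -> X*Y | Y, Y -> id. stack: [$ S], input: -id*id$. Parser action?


shift '-' to continue S -> S-X
Action: shift


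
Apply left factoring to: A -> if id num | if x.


Common prefix: 'if'
Factored: A -> if A', A' -> id num | x


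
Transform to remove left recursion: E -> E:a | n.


Left-recursive alternatives: E:a; non-recursive: n
Introduce E': E -> nE', E' -> :aE' | ε


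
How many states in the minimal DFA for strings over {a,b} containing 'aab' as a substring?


KMP-style automaton: 3 progress states + 1 absorbing accept = 4
Minimal DFA: 4 states


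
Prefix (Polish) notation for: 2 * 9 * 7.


left-to-right (same/higher precedence on left): tree is (* (* 2 9) 7)
Prefix: * * 2 9 7


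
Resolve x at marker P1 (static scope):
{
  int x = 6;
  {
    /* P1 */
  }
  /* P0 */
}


P1's block does not declare x; resolves to the enclosing declaration at depth 0
x = 6


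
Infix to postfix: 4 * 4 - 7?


Left to right (same or higher precedence on left)
Postfix: 4 4 * 7 -


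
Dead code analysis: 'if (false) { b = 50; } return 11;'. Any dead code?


condition is constant false, so the whole block is unreachable
Dead: 'if (false) { b = 50; }'


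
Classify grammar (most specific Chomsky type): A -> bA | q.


Right-linear: every RHS is a terminal or a terminal followed by one nonterminal
Classification: Type 3 (Regular)


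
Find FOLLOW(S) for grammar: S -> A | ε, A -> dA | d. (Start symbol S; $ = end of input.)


$ ∈ FOLLOW(S). For each A -> αBβ: add FIRST(β)\{ε} to FOLLOW(B); if β nullable, add FOLLOW(A).
FOLLOW(S) = {$}


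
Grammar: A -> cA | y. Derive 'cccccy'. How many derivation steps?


Derivation: A => cA => ccA => cccA => ccccA => cccccA => cccccy
Steps: 6


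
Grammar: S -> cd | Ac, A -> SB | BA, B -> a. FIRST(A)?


Per alternative of A: FIRST(SB) = {a, c}; FIRST(BA) = {a}
FIRST(A) = {a, c}


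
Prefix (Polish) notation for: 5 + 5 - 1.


left-to-right (same/higher precedence on left): tree is (- (+ 5 5) 1)
Prefix: - + 5 5 1


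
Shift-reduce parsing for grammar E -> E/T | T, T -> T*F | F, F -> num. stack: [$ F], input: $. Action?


'F' (not preceded by T*) is the handle for T -> F
Action: reduce (T -> F)


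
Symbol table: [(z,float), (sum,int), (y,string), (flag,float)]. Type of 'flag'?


Lookup 'flag' → type float


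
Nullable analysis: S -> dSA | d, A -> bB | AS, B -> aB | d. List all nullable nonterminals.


A nonterminal is nullable iff some alternative derives ε (directly, or every symbol in it is nullable)
Nullable: {}


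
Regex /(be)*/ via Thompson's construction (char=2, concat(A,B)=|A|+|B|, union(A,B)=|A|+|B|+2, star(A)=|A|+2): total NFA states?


Syntax tree has 2 char leaf(s), 0 union(s), 1 star(s)
chars contribute 2×2 = 4; each union adds +2; each star adds +2
Total: 4 + 0 + 2 = 6 states


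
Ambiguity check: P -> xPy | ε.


balanced x^n…y^n: each string has a unique parse
Unambiguous


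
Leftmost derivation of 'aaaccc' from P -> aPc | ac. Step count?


Derivation: P => aPc => aaPcc => aaaccc
Steps: 3


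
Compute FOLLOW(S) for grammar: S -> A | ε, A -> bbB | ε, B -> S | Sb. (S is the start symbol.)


$ ∈ FOLLOW(S). For each A -> αBβ: add FIRST(β)\{ε} to FOLLOW(B); if β nullable, add FOLLOW(A).
FOLLOW(S) = {$, b}


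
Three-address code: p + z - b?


Break into single-operator statements:
t1 = p + z
t2 = t1 - b


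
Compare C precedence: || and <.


'<' is relational (level 7); '||' is logical OR (level 1)
Higher level binds tighter
'<' has higher precedence than '||'


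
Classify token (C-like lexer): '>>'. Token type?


Pattern: operator symbol
Type: OPERATOR


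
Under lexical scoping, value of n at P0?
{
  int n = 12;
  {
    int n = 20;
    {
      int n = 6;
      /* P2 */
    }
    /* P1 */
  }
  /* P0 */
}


n declared in the same block as P0
n = 12


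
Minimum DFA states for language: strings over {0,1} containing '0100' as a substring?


KMP-style automaton: 4 progress states + 1 absorbing accept = 5
Minimal DFA: 5 states


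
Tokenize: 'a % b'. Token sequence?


Scan left to right, longest-match per lexeme
Tokens: ID(a), OP(%), ID(b)


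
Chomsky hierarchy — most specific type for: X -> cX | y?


Right-linear: every RHS is a terminal or a terminal followed by one nonterminal
Classification: Type 3 (Regular)


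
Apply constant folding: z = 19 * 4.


19 * 4 = 76 at compile time
Optimized: z = 76


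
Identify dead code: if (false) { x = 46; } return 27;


condition is constant false, so the whole block is unreachable
Dead: 'if (false) { x = 46; }'


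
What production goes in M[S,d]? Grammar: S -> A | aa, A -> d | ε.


For [S, d]: 'd' ∈ FIRST(A)
Entry: S -> A


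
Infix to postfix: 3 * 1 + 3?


Left to right (same or higher precedence on left)
Postfix: 3 1 * 3 +


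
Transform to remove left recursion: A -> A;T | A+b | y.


Left-recursive alternatives: A;T, A+b; non-recursive: y
Introduce A': A -> yA', A' -> ;TA' | +bA' | ε


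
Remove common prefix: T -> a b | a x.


Common prefix: 'a'
Factored: T -> a T', T' -> b | x


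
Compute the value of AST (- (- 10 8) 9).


Evaluate inner: (- 10 8) = 2
Evaluate root: (- 2 9) = -7
Result: -7


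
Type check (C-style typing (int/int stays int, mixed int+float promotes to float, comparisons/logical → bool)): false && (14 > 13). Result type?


Operand types: bool && bool
Rule: logical operators take bool operands and yield bool
Result type: bool


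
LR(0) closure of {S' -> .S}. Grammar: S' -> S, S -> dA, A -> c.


Start: S' -> .S
For each item with dot before a nonterminal B, add B -> .γ for every B-production
Closure: [S' -> .S, S -> .dA]


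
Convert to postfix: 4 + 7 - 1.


Left to right (same or higher precedence on left)
Postfix: 4 7 + 1 -


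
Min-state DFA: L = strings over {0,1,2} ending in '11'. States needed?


Track the longest suffix of input matching a prefix of '11': 3 classes (prefixes of length 0..2)
Minimal DFA: 3 states


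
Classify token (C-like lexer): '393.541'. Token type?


Pattern: digits with a decimal point
Type: FLOAT_LITERAL


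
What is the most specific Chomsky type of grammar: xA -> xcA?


LHS has context (more than one symbol) and |LHS| ≤ |RHS|
Classification: Type 1 (Context-Sensitive)


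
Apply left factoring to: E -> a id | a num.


Common prefix: 'a'
Factored: E -> a E', E' -> id | num


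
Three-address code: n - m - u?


Break into single-operator statements:
t1 = n - m
t2 = t1 - u


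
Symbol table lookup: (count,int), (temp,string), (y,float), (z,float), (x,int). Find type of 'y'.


Lookup 'y' → type float


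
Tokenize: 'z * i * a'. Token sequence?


Scan left to right, longest-match per lexeme
Tokens: ID(z), OP(*), ID(i), OP(*), ID(a)


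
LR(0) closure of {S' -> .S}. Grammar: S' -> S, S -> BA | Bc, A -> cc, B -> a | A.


Start: S' -> .S
For each item with dot before a nonterminal B, add B -> .γ for every B-production
Closure: [S' -> .S, S -> .BA, S -> .Bc, B -> .a, B -> .A, A -> .cc]


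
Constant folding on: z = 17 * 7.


17 * 7 = 119 at compile time
Optimized: z = 119


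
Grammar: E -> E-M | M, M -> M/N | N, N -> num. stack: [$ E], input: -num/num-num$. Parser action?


shift '-' to continue E -> E-M
Action: shift


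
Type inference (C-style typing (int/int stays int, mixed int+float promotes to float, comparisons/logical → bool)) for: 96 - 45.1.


Operand types: int - float
Rule: mixed int/float promotes to float; int/int stays int
Result type: float


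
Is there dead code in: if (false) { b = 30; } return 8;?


condition is constant false, so the whole block is unreachable
Dead: 'if (false) { b = 30; }'


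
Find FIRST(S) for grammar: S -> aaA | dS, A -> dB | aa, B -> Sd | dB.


Per alternative of S: FIRST(aaA) = {a}; FIRST(dS) = {d}
FIRST(S) = {a, d}


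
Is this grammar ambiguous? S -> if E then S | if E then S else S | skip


dangling else: 'if E then if E then skip else skip' parses two ways
Ambiguous


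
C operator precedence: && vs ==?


'==' is equality (level 6); '&&' is logical AND (level 2)
Higher level binds tighter
'==' has higher precedence than '&&'


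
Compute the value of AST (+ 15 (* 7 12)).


Evaluate inner: (* 7 12) = 84
Evaluate root: (+ 15 84) = 99
Result: 99


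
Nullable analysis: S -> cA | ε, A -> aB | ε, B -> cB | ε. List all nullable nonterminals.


A nonterminal is nullable iff some alternative derives ε (directly, or every symbol in it is nullable)
Nullable: {A, B, S}


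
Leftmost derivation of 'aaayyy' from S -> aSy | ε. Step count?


Derivation: S => aSy => aaSyy => aaaSyyy => aaayyy
Steps: 4


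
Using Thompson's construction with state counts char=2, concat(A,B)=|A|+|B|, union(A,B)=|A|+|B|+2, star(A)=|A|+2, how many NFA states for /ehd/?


Syntax tree has 3 char leaf(s), 0 union(s), 0 star(s)
chars contribute 3×2 = 6; each union adds +2; each star adds +2
Total: 6 + 0 + 0 = 6 states


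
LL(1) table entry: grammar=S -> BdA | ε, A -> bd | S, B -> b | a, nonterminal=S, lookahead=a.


For [S, a]: 'a' ∈ FIRST(BdA)
Entry: S -> BdA


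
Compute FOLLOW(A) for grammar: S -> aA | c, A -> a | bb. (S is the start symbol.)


$ ∈ FOLLOW(S). For each A -> αBβ: add FIRST(β)\{ε} to FOLLOW(B); if β nullable, add FOLLOW(A).
FOLLOW(A) = {$}


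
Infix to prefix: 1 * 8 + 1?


left-to-right (same/higher precedence on left): tree is (+ (* 1 8) 1)
Prefix: + * 1 8 1


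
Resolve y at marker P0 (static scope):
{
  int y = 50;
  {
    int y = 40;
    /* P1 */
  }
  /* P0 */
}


y declared in the same block as P0
y = 50


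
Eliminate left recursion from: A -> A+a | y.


Left-recursive alternatives: A+a; non-recursive: y
Introduce A': A -> yA', A' -> +aA' | ε


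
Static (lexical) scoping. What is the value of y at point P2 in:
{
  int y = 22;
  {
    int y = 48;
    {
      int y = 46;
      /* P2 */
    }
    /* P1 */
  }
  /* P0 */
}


y declared in the same block as P2
y = 46


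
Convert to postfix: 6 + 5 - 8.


Left to right (same or higher precedence on left)
Postfix: 6 5 + 8 -


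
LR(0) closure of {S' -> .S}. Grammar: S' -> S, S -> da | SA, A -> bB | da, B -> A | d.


Start: S' -> .S
For each item with dot before a nonterminal B, add B -> .γ for every B-production
Closure: [S' -> .S, S -> .da, S -> .SA]


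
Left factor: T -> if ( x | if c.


Common prefix: 'if'
Factored: T -> if T', T' -> ( x | c


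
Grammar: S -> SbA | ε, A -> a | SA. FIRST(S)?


Per alternative of S: FIRST(SbA) = {b}; FIRST(ε) = {ε}
FIRST(S) = {b, ε}


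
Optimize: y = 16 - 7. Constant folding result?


16 - 7 = 9 at compile time
Optimized: y = 9


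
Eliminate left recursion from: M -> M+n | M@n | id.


Left-recursive alternatives: M+n, M@n; non-recursive: id
Introduce M': M -> idM', M' -> +nM' | @nM' | ε


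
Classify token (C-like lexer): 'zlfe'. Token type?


Pattern: letter/underscore followed by alphanumerics, not a keyword
Type: IDENTIFIER


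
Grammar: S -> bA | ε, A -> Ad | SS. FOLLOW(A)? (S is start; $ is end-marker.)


$ ∈ FOLLOW(S). For each A -> αBβ: add FIRST(β)\{ε} to FOLLOW(B); if β nullable, add FOLLOW(A).
FOLLOW(A) = {$, b, d}


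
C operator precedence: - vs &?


'-' is additive (level 9); '&' is bitwise AND (level 5)
Higher level binds tighter
'-' has higher precedence than '&'


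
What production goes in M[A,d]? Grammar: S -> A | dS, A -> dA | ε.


For [A, d]: 'd' ∈ FIRST(dA)
Entry: A -> dA


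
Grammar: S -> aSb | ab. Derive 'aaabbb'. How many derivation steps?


Derivation: S => aSb => aaSbb => aaabbb
Steps: 3


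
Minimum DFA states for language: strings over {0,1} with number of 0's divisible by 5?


Track (count of 0) mod 5: states 0..4, accept at 0
Minimal DFA: 5 states


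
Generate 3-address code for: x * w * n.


Break into single-operator statements:
t1 = x * w
t2 = t1 * n


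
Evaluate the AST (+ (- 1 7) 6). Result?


Evaluate inner: (- 1 7) = -6
Evaluate root: (+ -6 6) = 0
Result: 0


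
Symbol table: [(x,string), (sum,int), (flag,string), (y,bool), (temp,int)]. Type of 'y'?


Lookup 'y' → type bool


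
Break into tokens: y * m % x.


Scan left to right, longest-match per lexeme
Tokens: ID(y), OP(*), ID(m), OP(%), ID(x)


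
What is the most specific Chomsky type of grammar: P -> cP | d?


Right-linear: every RHS is a terminal or a terminal followed by one nonterminal
Classification: Type 3 (Regular)


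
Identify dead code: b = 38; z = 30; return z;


b is assigned but never read
Dead: 'b = 38'


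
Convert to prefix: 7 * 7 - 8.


left-to-right (same/higher precedence on left): tree is (- (* 7 7) 8)
Prefix: - * 7 7 8


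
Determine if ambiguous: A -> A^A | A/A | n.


'n^n/n' has two parse trees (no precedence encoded between ^ and /)
Ambiguous


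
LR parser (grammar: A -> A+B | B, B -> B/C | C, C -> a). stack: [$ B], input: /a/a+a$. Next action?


shift '/' to continue B -> B/C
Action: shift


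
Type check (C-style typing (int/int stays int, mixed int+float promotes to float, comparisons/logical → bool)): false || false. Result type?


Operand types: bool || bool
Rule: logical operators take bool operands and yield bool
Result type: bool


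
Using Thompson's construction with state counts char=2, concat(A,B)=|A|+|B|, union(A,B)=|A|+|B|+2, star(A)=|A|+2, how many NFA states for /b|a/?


Syntax tree has 2 char leaf(s), 1 union(s), 0 star(s)
chars contribute 2×2 = 4; each union adds +2; each star adds +2
Total: 4 + 2 + 0 = 6 states


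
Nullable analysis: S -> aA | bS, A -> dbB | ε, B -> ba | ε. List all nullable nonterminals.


A nonterminal is nullable iff some alternative derives ε (directly, or every symbol in it is nullable)
Nullable: {A, B}


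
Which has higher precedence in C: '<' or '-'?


'-' is additive (level 9); '<' is relational (level 7)
Higher level binds tighter
'-' has higher precedence than '<'


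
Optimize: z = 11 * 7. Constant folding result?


11 * 7 = 77 at compile time
Optimized: z = 77


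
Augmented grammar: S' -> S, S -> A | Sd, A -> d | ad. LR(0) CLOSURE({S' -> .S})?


Start: S' -> .S
For each item with dot before a nonterminal B, add B -> .γ for every B-production
Closure: [S' -> .S, S -> .A, S -> .Sd, A -> .d, A -> .ad]


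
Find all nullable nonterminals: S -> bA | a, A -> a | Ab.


A nonterminal is nullable iff some alternative derives ε (directly, or every symbol in it is nullable)
Nullable: {}


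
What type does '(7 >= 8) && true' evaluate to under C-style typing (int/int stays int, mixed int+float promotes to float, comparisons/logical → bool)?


Operand types: bool && bool
Rule: logical operators take bool operands and yield bool
Result type: bool


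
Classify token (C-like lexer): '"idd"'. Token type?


Pattern: double-quoted sequence
Type: STRING_LITERAL


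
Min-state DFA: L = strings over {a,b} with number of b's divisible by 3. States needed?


Track (count of b) mod 3: states 0..2, accept at 0
Minimal DFA: 3 states


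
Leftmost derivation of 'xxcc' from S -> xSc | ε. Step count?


Derivation: S => xSc => xxScc => xxcc
Steps: 3


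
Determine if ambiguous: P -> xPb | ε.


balanced x^n…b^n: each string has a unique parse
Unambiguous


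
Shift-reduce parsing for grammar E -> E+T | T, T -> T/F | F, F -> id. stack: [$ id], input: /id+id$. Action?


'id' on top is the handle for F -> id
Action: reduce (F -> id)


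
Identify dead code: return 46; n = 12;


statement follows a return and is unreachable
Dead: 'n = 12'


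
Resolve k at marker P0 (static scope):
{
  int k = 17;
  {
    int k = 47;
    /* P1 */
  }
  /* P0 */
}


k declared in the same block as P0
k = 17


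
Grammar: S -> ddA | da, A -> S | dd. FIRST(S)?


Per alternative of S: FIRST(ddA) = {d}; FIRST(da) = {d}
FIRST(S) = {d}


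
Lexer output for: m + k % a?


Scan left to right, longest-match per lexeme
Tokens: ID(m), OP(+), ID(k), OP(%), ID(a)


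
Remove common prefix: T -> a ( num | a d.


Common prefix: 'a'
Factored: T -> a T', T' -> ( num | d


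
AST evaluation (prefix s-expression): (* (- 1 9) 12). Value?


Evaluate inner: (- 1 9) = -8
Evaluate root: (* -8 12) = -96
Result: -96


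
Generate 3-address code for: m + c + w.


Break into single-operator statements:
t1 = m + c
t2 = t1 + w


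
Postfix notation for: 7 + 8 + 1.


Left to right (same or higher precedence on left)
Postfix: 7 8 + 1 +


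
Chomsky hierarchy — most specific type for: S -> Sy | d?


Left-linear: every RHS is a terminal or one nonterminal followed by a terminal
Classification: Type 3 (Regular)


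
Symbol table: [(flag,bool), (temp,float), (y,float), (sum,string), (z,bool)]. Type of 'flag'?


Lookup 'flag' → type bool


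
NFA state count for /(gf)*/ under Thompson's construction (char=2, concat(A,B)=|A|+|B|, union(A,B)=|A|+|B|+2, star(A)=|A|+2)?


Syntax tree has 2 char leaf(s), 0 union(s), 1 star(s)
chars contribute 2×2 = 4; each union adds +2; each star adds +2
Total: 4 + 0 + 2 = 6 states


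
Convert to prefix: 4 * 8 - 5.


left-to-right (same/higher precedence on left): tree is (- (* 4 8) 5)
Prefix: - * 4 8 5


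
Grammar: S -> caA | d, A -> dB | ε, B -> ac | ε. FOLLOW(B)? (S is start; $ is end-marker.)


$ ∈ FOLLOW(S). For each A -> αBβ: add FIRST(β)\{ε} to FOLLOW(B); if β nullable, add FOLLOW(A).
FOLLOW(B) = {$}


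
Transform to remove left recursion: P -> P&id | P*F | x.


Left-recursive alternatives: P&id, P*F; non-recursive: x
Introduce P': P -> xP', P' -> &idP' | *FP' | ε


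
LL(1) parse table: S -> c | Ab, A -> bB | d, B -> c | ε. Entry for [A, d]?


For [A, d]: 'd' ∈ FIRST(d)
Entry: A -> d


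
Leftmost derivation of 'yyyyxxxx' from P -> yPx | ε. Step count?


Derivation: P => yPx => yyPxx => yyyPxxx => yyyyPxxxx => yyyyxxxx
Steps: 5


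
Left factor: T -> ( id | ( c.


Common prefix: '('
Factored: T -> ( T', T' -> id | c


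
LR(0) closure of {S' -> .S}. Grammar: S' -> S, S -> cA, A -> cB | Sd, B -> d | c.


Start: S' -> .S
For each item with dot before a nonterminal B, add B -> .γ for every B-production
Closure: [S' -> .S, S -> .cA]


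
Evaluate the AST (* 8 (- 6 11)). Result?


Evaluate inner: (- 6 11) = -5
Evaluate root: (* 8 -5) = -40
Result: -40


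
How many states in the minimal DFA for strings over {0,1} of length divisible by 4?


Track length mod 4: states 0..3, accept at 0
Minimal DFA: 4 states


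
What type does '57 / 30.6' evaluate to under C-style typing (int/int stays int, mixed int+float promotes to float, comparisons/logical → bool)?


Operand types: int / float
Rule: mixed int/float promotes to float; int/int stays int
Result type: float


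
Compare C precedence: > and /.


'/' is multiplicative (level 10); '>' is relational (level 7)
Higher level binds tighter
'/' has higher precedence than '>'


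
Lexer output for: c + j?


Scan left to right, longest-match per lexeme
Tokens: ID(c), OP(+), ID(j)


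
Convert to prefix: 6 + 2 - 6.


left-to-right (same/higher precedence on left): tree is (- (+ 6 2) 6)
Prefix: - + 6 2 6


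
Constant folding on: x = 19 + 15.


19 + 15 = 34 at compile time
Optimized: x = 34


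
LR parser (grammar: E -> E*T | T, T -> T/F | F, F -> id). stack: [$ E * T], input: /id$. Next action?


'/' can extend T; shift to build T -> T/F
Action: shift


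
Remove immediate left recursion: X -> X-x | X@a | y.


Left-recursive alternatives: X-x, X@a; non-recursive: y
Introduce X': X -> yX', X' -> -xX' | @aX' | ε


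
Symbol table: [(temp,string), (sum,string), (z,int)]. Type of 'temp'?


Lookup 'temp' → type string


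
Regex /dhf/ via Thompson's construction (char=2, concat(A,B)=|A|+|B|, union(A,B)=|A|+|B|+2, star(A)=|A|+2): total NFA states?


Syntax tree has 3 char leaf(s), 0 union(s), 0 star(s)
chars contribute 3×2 = 6; each union adds +2; each star adds +2
Total: 6 + 0 + 0 = 6 states


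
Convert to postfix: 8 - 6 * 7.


* has higher precedence, evaluate 6*7 first
Postfix: 8 6 7 * -


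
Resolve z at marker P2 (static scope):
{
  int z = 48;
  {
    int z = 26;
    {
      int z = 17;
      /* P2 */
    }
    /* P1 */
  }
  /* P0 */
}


z declared in the same block as P2
z = 17


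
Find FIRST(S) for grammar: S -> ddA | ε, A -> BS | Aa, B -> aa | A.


Per alternative of S: FIRST(ddA) = {d}; FIRST(ε) = {ε}
FIRST(S) = {d, ε}


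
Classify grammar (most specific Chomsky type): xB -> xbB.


LHS has context (more than one symbol) and |LHS| ≤ |RHS|
Classification: Type 1 (Context-Sensitive)


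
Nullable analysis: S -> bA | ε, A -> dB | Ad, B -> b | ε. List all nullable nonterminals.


A nonterminal is nullable iff some alternative derives ε (directly, or every symbol in it is nullable)
Nullable: {B, S}


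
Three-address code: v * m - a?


Break into single-operator statements:
t1 = v * m
t2 = t1 - a


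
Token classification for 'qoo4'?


Pattern: letter/underscore followed by alphanumerics, not a keyword
Type: IDENTIFIER


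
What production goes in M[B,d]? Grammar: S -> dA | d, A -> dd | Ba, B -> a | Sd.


For [B, d]: 'd' ∈ FIRST(Sd)
Entry: B -> Sd


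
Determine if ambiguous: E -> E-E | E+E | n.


'n-n+n' has two parse trees (no precedence encoded between - and +)
Ambiguous


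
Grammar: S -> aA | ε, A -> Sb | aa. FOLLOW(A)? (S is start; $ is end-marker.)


$ ∈ FOLLOW(S). For each A -> αBβ: add FIRST(β)\{ε} to FOLLOW(B); if β nullable, add FOLLOW(A).
FOLLOW(A) = {$, b}


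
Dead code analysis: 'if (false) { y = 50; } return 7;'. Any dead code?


condition is constant false, so the whole block is unreachable
Dead: 'if (false) { y = 50; }'


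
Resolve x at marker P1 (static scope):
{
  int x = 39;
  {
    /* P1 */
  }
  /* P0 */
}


P1's block does not declare x; resolves to the enclosing declaration at depth 0
x = 39


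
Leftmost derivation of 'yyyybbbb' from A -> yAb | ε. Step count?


Derivation: A => yAb => yyAbb => yyyAbbb => yyyyAbbbb => yyyybbbb
Steps: 5


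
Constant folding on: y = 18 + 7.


18 + 7 = 25 at compile time
Optimized: y = 25


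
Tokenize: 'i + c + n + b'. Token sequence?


Scan left to right, longest-match per lexeme
Tokens: ID(i), OP(+), ID(c), OP(+), ID(n), OP(+), ID(b)


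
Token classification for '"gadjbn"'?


Pattern: double-quoted sequence
Type: STRING_LITERAL


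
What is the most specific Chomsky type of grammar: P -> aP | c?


Right-linear: every RHS is a terminal or a terminal followed by one nonterminal
Classification: Type 3 (Regular)


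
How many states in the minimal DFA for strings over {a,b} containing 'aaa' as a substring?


KMP-style automaton: 3 progress states + 1 absorbing accept = 4
Minimal DFA: 4 states


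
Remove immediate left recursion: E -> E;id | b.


Left-recursive alternatives: E;id; non-recursive: b
Introduce E': E -> bE', E' -> ;idE' | ε


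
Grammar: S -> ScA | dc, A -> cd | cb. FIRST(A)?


Per alternative of A: FIRST(cd) = {c}; FIRST(cb) = {c}
FIRST(A) = {c}


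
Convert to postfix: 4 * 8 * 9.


Left to right (same or higher precedence on left)
Postfix: 4 8 * 9 *


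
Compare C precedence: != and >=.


'>=' is relational (level 7); '!=' is equality (level 6)
Higher level binds tighter
'>=' has higher precedence than '!='


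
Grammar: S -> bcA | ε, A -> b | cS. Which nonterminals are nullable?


A nonterminal is nullable iff some alternative derives ε (directly, or every symbol in it is nullable)
Nullable: {S}


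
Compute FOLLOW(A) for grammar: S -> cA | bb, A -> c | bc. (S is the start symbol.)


$ ∈ FOLLOW(S). For each A -> αBβ: add FIRST(β)\{ε} to FOLLOW(B); if β nullable, add FOLLOW(A).
FOLLOW(A) = {$}


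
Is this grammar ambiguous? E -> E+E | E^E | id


'id+id^id' has two parse trees (no precedence encoded between + and ^)
Ambiguous


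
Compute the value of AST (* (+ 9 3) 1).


Evaluate inner: (+ 9 3) = 12
Evaluate root: (* 12 1) = 12
Result: 12


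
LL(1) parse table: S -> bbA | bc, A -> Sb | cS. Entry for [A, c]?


For [A, c]: 'c' ∈ FIRST(cS)
Entry: A -> cS


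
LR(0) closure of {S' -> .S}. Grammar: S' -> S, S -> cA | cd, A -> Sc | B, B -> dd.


Start: S' -> .S
For each item with dot before a nonterminal B, add B -> .γ for every B-production
Closure: [S' -> .S, S -> .cA, S -> .cd]


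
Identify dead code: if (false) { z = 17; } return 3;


condition is constant false, so the whole block is unreachable
Dead: 'if (false) { z = 17; }'


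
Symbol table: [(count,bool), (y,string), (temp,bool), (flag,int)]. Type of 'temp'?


Lookup 'temp' → type bool


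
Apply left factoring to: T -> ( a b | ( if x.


Common prefix: '('
Factored: T -> ( T', T' -> a b | if x


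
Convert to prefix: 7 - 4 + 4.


left-to-right (same/higher precedence on left): tree is (+ (- 7 4) 4)
Prefix: + - 7 4 4


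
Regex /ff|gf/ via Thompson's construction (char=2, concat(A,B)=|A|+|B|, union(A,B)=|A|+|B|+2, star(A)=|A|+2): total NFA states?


Syntax tree has 4 char leaf(s), 1 union(s), 0 star(s)
chars contribute 4×2 = 8; each union adds +2; each star adds +2
Total: 8 + 2 + 0 = 10 states


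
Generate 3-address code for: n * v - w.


Break into single-operator statements:
t1 = n * v
t2 = t1 - w


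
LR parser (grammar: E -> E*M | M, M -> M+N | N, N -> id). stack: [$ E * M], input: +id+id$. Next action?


'+' can extend M; shift to build M -> M+N
Action: shift


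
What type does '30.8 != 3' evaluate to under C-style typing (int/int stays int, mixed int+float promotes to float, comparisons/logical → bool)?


Operand types: float != int
Rule: comparison yields bool
Result type: bool


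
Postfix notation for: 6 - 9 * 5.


* has higher precedence, evaluate 9*5 first
Postfix: 6 9 5 * -


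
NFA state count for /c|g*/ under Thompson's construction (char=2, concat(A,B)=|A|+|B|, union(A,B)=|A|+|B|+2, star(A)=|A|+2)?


Syntax tree has 2 char leaf(s), 1 union(s), 1 star(s)
chars contribute 2×2 = 4; each union adds +2; each star adds +2
Total: 4 + 2 + 2 = 8 states


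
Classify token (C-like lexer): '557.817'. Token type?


Pattern: digits with a decimal point
Type: FLOAT_LITERAL


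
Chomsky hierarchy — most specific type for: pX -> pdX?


LHS has context (more than one symbol) and |LHS| ≤ |RHS|
Classification: Type 1 (Context-Sensitive)


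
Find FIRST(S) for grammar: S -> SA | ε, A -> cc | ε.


Per alternative of S: FIRST(SA) = {c, ε}; FIRST(ε) = {ε}
FIRST(S) = {c, ε}


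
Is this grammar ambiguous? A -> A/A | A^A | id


'id/id^id' has two parse trees (no precedence encoded between / and ^)
Ambiguous


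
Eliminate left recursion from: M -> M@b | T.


Left-recursive alternatives: M@b; non-recursive: T
Introduce M': M -> TM', M' -> @bM' | ε


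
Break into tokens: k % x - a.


Scan left to right, longest-match per lexeme
Tokens: ID(k), OP(%), ID(x), OP(-), ID(a)


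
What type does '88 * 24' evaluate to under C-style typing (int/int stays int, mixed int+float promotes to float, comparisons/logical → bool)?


Operand types: int * int
Rule: mixed int/float promotes to float; int/int stays int
Result type: int


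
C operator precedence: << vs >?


'<<' is shift (level 8); '>' is relational (level 7)
Higher level binds tighter
'<<' has higher precedence than '>'


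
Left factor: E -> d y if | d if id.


Common prefix: 'd'
Factored: E -> d E', E' -> y if | if id


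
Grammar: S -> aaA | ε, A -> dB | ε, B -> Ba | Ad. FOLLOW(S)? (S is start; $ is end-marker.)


$ ∈ FOLLOW(S). For each A -> αBβ: add FIRST(β)\{ε} to FOLLOW(B); if β nullable, add FOLLOW(A).
FOLLOW(S) = {$}


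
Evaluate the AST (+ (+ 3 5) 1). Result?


Evaluate inner: (+ 3 5) = 8
Evaluate root: (+ 8 1) = 9
Result: 9


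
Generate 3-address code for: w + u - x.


Break into single-operator statements:
t1 = w + u
t2 = t1 - x


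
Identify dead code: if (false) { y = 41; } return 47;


condition is constant false, so the whole block is unreachable
Dead: 'if (false) { y = 41; }'


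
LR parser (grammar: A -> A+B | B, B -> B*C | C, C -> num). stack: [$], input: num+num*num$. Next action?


no handle on stack; shift 'num'
Action: shift


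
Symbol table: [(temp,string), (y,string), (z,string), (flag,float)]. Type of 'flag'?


Lookup 'flag' → type float


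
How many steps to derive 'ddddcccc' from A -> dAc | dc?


Derivation: A => dAc => ddAcc => dddAccc => ddddcccc
Steps: 4


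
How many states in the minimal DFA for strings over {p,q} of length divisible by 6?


Track length mod 6: states 0..5, accept at 0
Minimal DFA: 6 states


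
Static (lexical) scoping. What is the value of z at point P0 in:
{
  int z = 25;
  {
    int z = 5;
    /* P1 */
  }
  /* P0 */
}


z declared in the same block as P0
z = 25


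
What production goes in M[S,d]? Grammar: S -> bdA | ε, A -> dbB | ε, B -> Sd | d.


For [S, d]: ε is nullable and 'd' ∈ FOLLOW(S)
Entry: S -> ε


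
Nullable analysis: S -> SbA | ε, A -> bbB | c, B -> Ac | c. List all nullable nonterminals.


A nonterminal is nullable iff some alternative derives ε (directly, or every symbol in it is nullable)
Nullable: {S}


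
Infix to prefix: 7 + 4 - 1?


left-to-right (same/higher precedence on left): tree is (- (+ 7 4) 1)
Prefix: - + 7 4 1


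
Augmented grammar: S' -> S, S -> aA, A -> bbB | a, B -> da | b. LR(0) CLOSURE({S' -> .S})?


Start: S' -> .S
For each item with dot before a nonterminal B, add B -> .γ for every B-production
Closure: [S' -> .S, S -> .aA]


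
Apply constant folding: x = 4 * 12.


4 * 12 = 48 at compile time
Optimized: x = 48


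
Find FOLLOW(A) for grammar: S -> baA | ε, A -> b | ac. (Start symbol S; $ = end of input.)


$ ∈ FOLLOW(S). For each A -> αBβ: add FIRST(β)\{ε} to FOLLOW(B); if β nullable, add FOLLOW(A).
FOLLOW(A) = {$}


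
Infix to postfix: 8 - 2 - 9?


Left to right (same or higher precedence on left)
Postfix: 8 2 - 9 -


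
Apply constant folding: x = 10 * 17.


10 * 17 = 170 at compile time
Optimized: x = 170


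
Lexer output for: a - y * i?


Scan left to right, longest-match per lexeme
Tokens: ID(a), OP(-), ID(y), OP(*), ID(i)


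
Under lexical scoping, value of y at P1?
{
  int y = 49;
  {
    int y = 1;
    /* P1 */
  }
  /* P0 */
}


y declared in the same block as P1
y = 1


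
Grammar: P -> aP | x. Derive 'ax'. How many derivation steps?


Derivation: P => aP => ax
Steps: 2


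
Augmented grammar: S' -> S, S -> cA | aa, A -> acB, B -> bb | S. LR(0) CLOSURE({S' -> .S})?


Start: S' -> .S
For each item with dot before a nonterminal B, add B -> .γ for every B-production
Closure: [S' -> .S, S -> .cA, S -> .aa]


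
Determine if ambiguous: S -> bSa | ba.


balanced b^n…a^n: each string has a unique parse
Unambiguous


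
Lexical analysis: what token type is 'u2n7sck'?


Pattern: letter/underscore followed by alphanumerics, not a keyword
Type: IDENTIFIER


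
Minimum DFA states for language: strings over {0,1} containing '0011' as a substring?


KMP-style automaton: 4 progress states + 1 absorbing accept = 5
Minimal DFA: 5 states


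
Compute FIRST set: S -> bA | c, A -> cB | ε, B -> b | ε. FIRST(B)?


Per alternative of B: FIRST(b) = {b}; FIRST(ε) = {ε}
FIRST(B) = {b, ε}


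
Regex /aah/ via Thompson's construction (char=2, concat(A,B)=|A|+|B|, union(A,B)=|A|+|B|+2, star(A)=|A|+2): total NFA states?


Syntax tree has 3 char leaf(s), 0 union(s), 0 star(s)
chars contribute 3×2 = 6; each union adds +2; each star adds +2
Total: 6 + 0 + 0 = 6 states


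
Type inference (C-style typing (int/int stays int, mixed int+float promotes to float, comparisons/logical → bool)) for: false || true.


Operand types: bool || bool
Rule: logical operators take bool operands and yield bool
Result type: bool


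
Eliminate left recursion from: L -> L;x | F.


Left-recursive alternatives: L;x; non-recursive: F
Introduce L': L -> FL', L' -> ;xL' | ε


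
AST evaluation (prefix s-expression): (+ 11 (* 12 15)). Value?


Evaluate inner: (* 12 15) = 180
Evaluate root: (+ 11 180) = 191
Result: 191


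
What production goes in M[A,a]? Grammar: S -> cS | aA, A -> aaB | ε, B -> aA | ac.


For [A, a]: 'a' ∈ FIRST(aaB)
Entry: A -> aaB


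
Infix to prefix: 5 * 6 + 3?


left-to-right (same/higher precedence on left): tree is (+ (* 5 6) 3)
Prefix: + * 5 6 3


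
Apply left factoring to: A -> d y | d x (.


Common prefix: 'd'
Factored: A -> d A', A' -> y | x (


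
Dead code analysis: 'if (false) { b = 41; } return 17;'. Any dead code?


condition is constant false, so the whole block is unreachable
Dead: 'if (false) { b = 41; }'


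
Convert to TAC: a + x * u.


Break into single-operator statements:
t1 = x * u
t2 = a + t1


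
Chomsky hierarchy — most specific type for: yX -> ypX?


LHS has context (more than one symbol) and |LHS| ≤ |RHS|
Classification: Type 1 (Context-Sensitive)


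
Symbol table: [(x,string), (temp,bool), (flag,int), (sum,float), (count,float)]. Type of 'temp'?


Lookup 'temp' → type bool


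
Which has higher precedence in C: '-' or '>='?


'-' is additive (level 9); '>=' is relational (level 7)
Higher level binds tighter
'-' has higher precedence than '>='


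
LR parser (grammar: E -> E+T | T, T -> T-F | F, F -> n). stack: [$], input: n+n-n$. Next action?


no handle on stack; shift 'n'
Action: shift


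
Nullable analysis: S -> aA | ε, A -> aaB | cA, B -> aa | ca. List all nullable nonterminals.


A nonterminal is nullable iff some alternative derives ε (directly, or every symbol in it is nullable)
Nullable: {S}


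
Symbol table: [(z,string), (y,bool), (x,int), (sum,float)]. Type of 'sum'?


Lookup 'sum' → type float


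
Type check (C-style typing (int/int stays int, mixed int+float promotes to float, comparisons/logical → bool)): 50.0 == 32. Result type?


Operand types: float == int
Rule: comparison yields bool
Result type: bool


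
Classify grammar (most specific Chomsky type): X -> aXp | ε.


Single nonterminal LHS, but a^n p^n is not regular
Classification: Type 2 (Context-Free)


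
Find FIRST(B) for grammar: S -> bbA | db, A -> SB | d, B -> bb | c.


Per alternative of B: FIRST(bb) = {b}; FIRST(c) = {c}
FIRST(B) = {b, c}


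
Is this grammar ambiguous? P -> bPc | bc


balanced b^n…c^n: each string has a unique parse
Unambiguous


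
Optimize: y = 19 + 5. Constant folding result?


19 + 5 = 24 at compile time
Optimized: y = 24


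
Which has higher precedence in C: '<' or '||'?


'<' is relational (level 7); '||' is logical OR (level 1)
Higher level binds tighter
'<' has higher precedence than '||'


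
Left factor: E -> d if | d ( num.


Common prefix: 'd'
Factored: E -> d E', E' -> if | ( num


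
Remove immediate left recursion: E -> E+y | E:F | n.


Left-recursive alternatives: E+y, E:F; non-recursive: n
Introduce E': E -> nE', E' -> +yE' | :FE' | ε


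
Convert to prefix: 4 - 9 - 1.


left-to-right (same/higher precedence on left): tree is (- (- 4 9) 1)
Prefix: - - 4 9 1


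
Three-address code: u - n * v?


Break into single-operator statements:
t1 = n * v
t2 = u - t1


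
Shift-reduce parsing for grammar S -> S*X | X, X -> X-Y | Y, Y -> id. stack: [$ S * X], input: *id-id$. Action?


handle 'S*X' on top; lookahead ∈ FOLLOW(S) = {*, $}
Action: reduce (S -> S*X)


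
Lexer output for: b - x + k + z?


Scan left to right, longest-match per lexeme
Tokens: ID(b), OP(-), ID(x), OP(+), ID(k), OP(+), ID(z)


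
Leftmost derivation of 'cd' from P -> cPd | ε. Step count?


Derivation: P => cPd => cd
Steps: 2


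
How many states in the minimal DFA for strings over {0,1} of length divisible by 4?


Track length mod 4: states 0..3, accept at 0
Minimal DFA: 4 states


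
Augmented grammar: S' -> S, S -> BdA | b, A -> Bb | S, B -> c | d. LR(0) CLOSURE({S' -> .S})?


Start: S' -> .S
For each item with dot before a nonterminal B, add B -> .γ for every B-production
Closure: [S' -> .S, S -> .BdA, S -> .b, B -> .c, B -> .d]


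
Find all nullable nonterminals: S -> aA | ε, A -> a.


A nonterminal is nullable iff some alternative derives ε (directly, or every symbol in it is nullable)
Nullable: {S}


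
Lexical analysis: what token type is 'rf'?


Pattern: letter/underscore followed by alphanumerics, not a keyword
Type: IDENTIFIER


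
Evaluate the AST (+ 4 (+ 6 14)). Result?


Evaluate inner: (+ 6 14) = 20
Evaluate root: (+ 4 20) = 24
Result: 24


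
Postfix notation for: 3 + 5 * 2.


* has higher precedence, evaluate 5*2 first
Postfix: 3 5 2 * +


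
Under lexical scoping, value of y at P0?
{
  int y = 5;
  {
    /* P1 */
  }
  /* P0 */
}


y declared in the same block as P0
y = 5


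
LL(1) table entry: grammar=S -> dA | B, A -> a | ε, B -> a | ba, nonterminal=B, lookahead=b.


For [B, b]: 'b' ∈ FIRST(ba)
Entry: B -> ba


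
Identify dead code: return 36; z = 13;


statement follows a return and is unreachable
Dead: 'z = 13'


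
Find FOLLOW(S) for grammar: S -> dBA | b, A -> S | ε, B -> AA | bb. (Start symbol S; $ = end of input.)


$ ∈ FOLLOW(S). For each A -> αBβ: add FIRST(β)\{ε} to FOLLOW(B); if β nullable, add FOLLOW(A).
FOLLOW(S) = {$, b, d}


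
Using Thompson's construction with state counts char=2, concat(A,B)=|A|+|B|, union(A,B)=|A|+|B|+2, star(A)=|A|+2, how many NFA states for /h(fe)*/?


Syntax tree has 3 char leaf(s), 0 union(s), 1 star(s)
chars contribute 3×2 = 6; each union adds +2; each star adds +2
Total: 6 + 0 + 2 = 8 states


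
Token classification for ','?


Pattern: delimiter/punctuation
Type: PUNCTUATION


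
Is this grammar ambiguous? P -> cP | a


right-linear, alternatives start with distinct terminals 'c' vs 'a': unique leftmost derivation
Unambiguous


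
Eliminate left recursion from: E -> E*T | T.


Left-recursive alternatives: E*T; non-recursive: T
Introduce E': E -> TE', E' -> *TE' | ε


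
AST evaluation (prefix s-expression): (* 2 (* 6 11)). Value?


Evaluate inner: (* 6 11) = 66
Evaluate root: (* 2 66) = 132
Result: 132


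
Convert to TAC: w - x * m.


Break into single-operator statements:
t1 = x * m
t2 = w - t1


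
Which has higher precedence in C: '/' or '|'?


'/' is multiplicative (level 10); '|' is bitwise OR (level 3)
Higher level binds tighter
'/' has higher precedence than '|'
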